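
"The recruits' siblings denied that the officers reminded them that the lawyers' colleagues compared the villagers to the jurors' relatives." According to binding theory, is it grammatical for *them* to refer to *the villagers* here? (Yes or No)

No

*the villagers* is an R-expression; Principle C requires it to be free (not bound by any c-commanding expression).
— them: object of the clause headed by 'reminded'; the pronoun c-commands the R-expression — coreference blocked (Principle C).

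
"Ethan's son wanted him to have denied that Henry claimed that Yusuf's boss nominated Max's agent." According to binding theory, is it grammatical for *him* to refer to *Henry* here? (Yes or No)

No

*Henry* is an R-expression; Principle C requires it to be free (not bound by any c-commanding expression).
— him: subject of the clause headed by 'denied'; the pronoun c-commands the R-expression — coreference blocked (Principle C).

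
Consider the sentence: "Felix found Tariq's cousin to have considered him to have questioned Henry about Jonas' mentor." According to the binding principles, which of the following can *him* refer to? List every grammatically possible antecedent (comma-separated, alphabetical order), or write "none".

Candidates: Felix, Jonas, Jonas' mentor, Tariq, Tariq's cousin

*him* is a pronoun; Principle B requires it to be free in its binding domain — the clause headed by 'considered'.
— Felix: subject of the matrix clause; c-commands the pronoun but lies outside its binding domain — allowed.
— Jonas: possessor inside the second object DP of the clause headed by 'questioned'; is c-commanded by the pronoun; coreference would bind this R-expression — blocked (Principle C).
— Jonas' mentor: second object of the clause headed by 'questioned'; is c-commanded by the pronoun; coreference would bind this R-expression — blocked (Principle C).
— Tariq: possessor inside the subject DP of the clause headed by 'considered'; does not c-command the pronoun — Principle B does not apply; allowed.
— Tariq's cousin: subject of the clause headed by 'considered'; c-commands the pronoun within its binding domain — blocked (Principle B).

Felix, Tariq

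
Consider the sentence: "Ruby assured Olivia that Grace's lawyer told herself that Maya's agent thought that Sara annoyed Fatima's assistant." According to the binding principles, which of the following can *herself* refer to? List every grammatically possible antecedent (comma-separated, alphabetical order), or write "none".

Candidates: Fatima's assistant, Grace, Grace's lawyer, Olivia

*herself* is a reflexive; Principle A requires it to be bound within its binding domain — the clause headed by 'told'.
— Fatima's assistant: object of the clause headed by 'annoyed'; does not c-command the reflexive — cannot bind it (Principle A).
— Grace: possessor inside the subject DP of the clause headed by 'told'; does not c-command the reflexive — cannot bind it (Principle A).
— Grace's lawyer: subject of the clause headed by 'told'; c-commands the reflexive within its binding domain — allowed (Principle A).
— Olivia: object of the matrix clause; c-commands the reflexive but lies outside its binding domain — cannot bind it (Principle A).

Grace's lawyer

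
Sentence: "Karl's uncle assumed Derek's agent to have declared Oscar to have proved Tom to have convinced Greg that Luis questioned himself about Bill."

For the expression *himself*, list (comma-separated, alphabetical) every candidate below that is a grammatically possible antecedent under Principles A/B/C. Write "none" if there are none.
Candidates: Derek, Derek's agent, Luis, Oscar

*himself* is a reflexive; Principle A requires it to be bound within its binding domain — the clause headed by 'questioned'.
— Derek: possessor inside the subject DP of the clause headed by 'declared'; does not c-command the reflexive — cannot bind it (Principle A).
— Derek's agent: subject of the clause headed by 'declared'; c-commands the reflexive but lies outside its binding domain — cannot bind it (Principle A).
— Luis: subject of the clause headed by 'questioned'; c-commands the reflexive within its binding domain — allowed (Principle A).
— Oscar: subject of the clause headed by 'proved'; c-commands the reflexive but lies outside its binding domain — cannot bind it (Principle A).

Luis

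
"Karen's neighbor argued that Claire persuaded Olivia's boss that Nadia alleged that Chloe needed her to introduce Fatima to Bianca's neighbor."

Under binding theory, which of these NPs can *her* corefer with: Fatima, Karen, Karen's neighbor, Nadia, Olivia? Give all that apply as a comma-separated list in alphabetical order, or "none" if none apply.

Karen, Karen's neighbor, Nadia, Olivia

*her* is a pronoun; Principle B requires it to be free in its binding domain — the clause headed by 'needed'.
— Fatima: object of the clause headed by 'introduce'; is c-commanded by the pronoun; coreference would bind this R-expression — blocked (Principle C).
— Karen: possessor inside the subject DP of the matrix clause; does not c-command the pronoun — Principle B does not apply; allowed.
— Karen's neighbor: subject of the matrix clause; c-commands the pronoun but lies outside its binding domain — allowed.
— Nadia: subject of the clause headed by 'alleged'; c-commands the pronoun but lies outside its binding domain — allowed.
— Olivia: possessor inside the object DP of the clause headed by 'persuaded'; does not c-command the pronoun — Principle B does not apply; allowed.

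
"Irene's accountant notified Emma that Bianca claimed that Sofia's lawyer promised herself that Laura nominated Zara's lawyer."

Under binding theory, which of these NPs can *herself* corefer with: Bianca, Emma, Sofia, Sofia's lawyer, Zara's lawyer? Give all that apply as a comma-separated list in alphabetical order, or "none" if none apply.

*herself* is a reflexive; Principle A requires it to be bound within its binding domain — the clause headed by 'promised'.
— Bianca: subject of the clause headed by 'claimed'; c-commands the reflexive but lies outside its binding domain — cannot bind it (Principle A).
— Emma: object of the matrix clause; c-commands the reflexive but lies outside its binding domain — cannot bind it (Principle A).
— Sofia: possessor inside the subject DP of the clause headed by 'promised'; does not c-command the reflexive — cannot bind it (Principle A).
— Sofia's lawyer: subject of the clause headed by 'promised'; c-commands the reflexive within its binding domain — allowed (Principle A).
— Zara's lawyer: object of the clause headed by 'nominated'; does not c-command the reflexive — cannot bind it (Principle A).

Sofia's lawyer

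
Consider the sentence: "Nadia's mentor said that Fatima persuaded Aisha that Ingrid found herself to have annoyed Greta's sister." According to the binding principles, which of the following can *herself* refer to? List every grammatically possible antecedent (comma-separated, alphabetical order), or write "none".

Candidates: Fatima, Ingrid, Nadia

*herself* is a reflexive; Principle A requires it to be bound within its binding domain — the clause headed by 'found'.
— Fatima: subject of the clause headed by 'persuaded'; c-commands the reflexive but lies outside its binding domain — cannot bind it (Principle A).
— Ingrid: subject of the clause headed by 'found'; c-commands the reflexive within its binding domain — allowed (Principle A).
— Nadia: possessor inside the subject DP of the matrix clause; does not c-command the reflexive — cannot bind it (Principle A).

Ingrid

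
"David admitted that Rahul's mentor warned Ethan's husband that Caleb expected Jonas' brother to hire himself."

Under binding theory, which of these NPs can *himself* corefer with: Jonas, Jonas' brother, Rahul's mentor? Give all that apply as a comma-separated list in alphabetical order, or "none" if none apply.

*himself* is a reflexive; Principle A requires it to be bound within its binding domain — the clause headed by 'hire'.
— Jonas: possessor inside the subject DP of the clause headed by 'hire'; does not c-command the reflexive — cannot bind it (Principle A).
— Jonas' brother: subject of the clause headed by 'hire'; c-commands the reflexive within its binding domain — allowed (Principle A).
— Rahul's mentor: subject of the clause headed by 'warned'; c-commands the reflexive but lies outside its binding domain — cannot bind it (Principle A).

Jonas' brother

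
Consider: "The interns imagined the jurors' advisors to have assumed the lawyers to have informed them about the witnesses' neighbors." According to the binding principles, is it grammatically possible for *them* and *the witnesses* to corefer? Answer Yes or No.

*them* is a pronoun; Principle B requires it to be free in its binding domain — the clause headed by 'informed'.
— the witnesses: possessor inside the second object DP of the clause headed by 'informed'; is c-commanded by the pronoun; coreference would bind this R-expression — blocked (Principle C).

No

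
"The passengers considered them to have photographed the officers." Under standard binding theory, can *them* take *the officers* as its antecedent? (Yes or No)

*them* is a pronoun; Principle B requires it to be free in its binding domain — the matrix clause.
— the officers: object of the clause headed by 'photographed'; is c-commanded by the pronoun; coreference would bind this R-expression — blocked (Principle C).

No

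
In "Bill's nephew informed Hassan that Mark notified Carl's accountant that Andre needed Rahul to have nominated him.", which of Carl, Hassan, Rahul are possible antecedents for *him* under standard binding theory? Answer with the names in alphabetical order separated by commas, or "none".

*him* is a pronoun; Principle B requires it to be free in its binding domain — the clause headed by 'nominated'.
— Carl: possessor inside the object DP of the clause headed by 'notified'; does not c-command the pronoun — Principle B does not apply; allowed.
— Hassan: object of the matrix clause; c-commands the pronoun but lies outside its binding domain — allowed.
— Rahul: subject of the clause headed by 'nominated'; c-commands the pronoun within its binding domain — blocked (Principle B).

Carl, Hassan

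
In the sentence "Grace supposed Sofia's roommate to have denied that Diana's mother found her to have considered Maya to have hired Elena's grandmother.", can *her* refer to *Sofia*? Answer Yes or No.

*her* is a pronoun; Principle B requires it to be free in its binding domain — the clause headed by 'found'.
— Sofia: possessor inside the subject DP of the clause headed by 'denied'; does not c-command the pronoun — Principle B does not apply; allowed.

Yes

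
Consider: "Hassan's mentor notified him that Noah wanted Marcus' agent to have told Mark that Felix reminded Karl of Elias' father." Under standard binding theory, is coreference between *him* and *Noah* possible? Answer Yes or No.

No

*Noah* is an R-expression; Principle C requires it to be free (not bound by any c-commanding expression).
— him: object of the matrix clause; the pronoun c-commands the R-expression — coreference blocked (Principle C).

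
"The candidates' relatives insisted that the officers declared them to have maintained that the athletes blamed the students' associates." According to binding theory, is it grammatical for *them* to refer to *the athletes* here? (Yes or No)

No

*the athletes* is an R-expression; Principle C requires it to be free (not bound by any c-commanding expression).
— them: subject of the clause headed by 'maintained'; the pronoun c-commands the R-expression — coreference blocked (Principle C).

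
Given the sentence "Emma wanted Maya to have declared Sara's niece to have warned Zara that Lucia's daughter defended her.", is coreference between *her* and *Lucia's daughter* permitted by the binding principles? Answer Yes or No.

No

*her* is a pronoun; Principle B requires it to be free in its binding domain — the clause headed by 'defended'.
— Lucia's daughter: subject of the clause headed by 'defended'; c-commands the pronoun within its binding domain — blocked (Principle B).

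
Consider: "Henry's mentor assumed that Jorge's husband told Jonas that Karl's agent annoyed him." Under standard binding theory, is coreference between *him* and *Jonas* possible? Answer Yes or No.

Yes

*Jonas* is an R-expression; Principle C requires it to be free (not bound by any c-commanding expression).
— him: object of the clause headed by 'annoyed'; the pronoun does not c-command the R-expression — coreference allowed.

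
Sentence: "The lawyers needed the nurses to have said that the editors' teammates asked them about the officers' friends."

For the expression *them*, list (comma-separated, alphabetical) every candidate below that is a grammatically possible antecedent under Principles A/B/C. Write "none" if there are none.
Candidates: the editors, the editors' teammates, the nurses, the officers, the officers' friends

*them* is a pronoun; Principle B requires it to be free in its binding domain — the clause headed by 'asked'.
— the editors: possessor inside the subject DP of the clause headed by 'asked'; does not c-command the pronoun — Principle B does not apply; allowed.
— the editors' teammates: subject of the clause headed by 'asked'; c-commands the pronoun within its binding domain — blocked (Principle B).
— the nurses: subject of the clause headed by 'said'; c-commands the pronoun but lies outside its binding domain — allowed.
— the officers: possessor inside the second object DP of the clause headed by 'asked'; is c-commanded by the pronoun; coreference would bind this R-expression — blocked (Principle C).
— the officers' friends: second object of the clause headed by 'asked'; is c-commanded by the pronoun; coreference would bind this R-expression — blocked (Principle C).

the editors, the nurses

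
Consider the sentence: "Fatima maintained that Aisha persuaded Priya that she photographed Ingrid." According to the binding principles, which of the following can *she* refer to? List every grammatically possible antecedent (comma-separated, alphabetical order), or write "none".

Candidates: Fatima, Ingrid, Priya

Fatima, Priya

*she* is a pronoun; Principle B requires it to be free in its binding domain — the clause headed by 'photographed'.
— Fatima: subject of the matrix clause; c-commands the pronoun but lies outside its binding domain — allowed.
— Ingrid: object of the clause headed by 'photographed'; is c-commanded by the pronoun; coreference would bind this R-expression — blocked (Principle C).
— Priya: object of the clause headed by 'persuaded'; c-commands the pronoun but lies outside its binding domain — allowed.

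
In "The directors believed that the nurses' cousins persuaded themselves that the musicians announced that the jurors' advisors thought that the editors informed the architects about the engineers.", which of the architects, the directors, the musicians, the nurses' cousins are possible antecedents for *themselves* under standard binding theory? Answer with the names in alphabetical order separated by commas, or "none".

*themselves* is a reflexive; Principle A requires it to be bound within its binding domain — the clause headed by 'persuaded'.
— the architects: object of the clause headed by 'informed'; does not c-command the reflexive — cannot bind it (Principle A).
— the directors: subject of the matrix clause; c-commands the reflexive but lies outside its binding domain — cannot bind it (Principle A).
— the musicians: subject of the clause headed by 'announced'; does not c-command the reflexive — cannot bind it (Principle A).
— the nurses' cousins: subject of the clause headed by 'persuaded'; c-commands the reflexive within its binding domain — allowed (Principle A).

the nurses' cousins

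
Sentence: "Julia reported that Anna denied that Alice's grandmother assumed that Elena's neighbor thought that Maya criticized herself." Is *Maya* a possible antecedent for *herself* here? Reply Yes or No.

Yes

*herself* is a reflexive; Principle A requires it to be bound within its binding domain — the clause headed by 'criticized'.
— Maya: subject of the clause headed by 'criticized'; c-commands the reflexive within its binding domain — allowed (Principle A).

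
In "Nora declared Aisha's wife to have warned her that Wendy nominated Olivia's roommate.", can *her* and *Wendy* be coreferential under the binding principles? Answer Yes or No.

*Wendy* is an R-expression; Principle C requires it to be free (not bound by any c-commanding expression).
— her: object of the clause headed by 'warned'; the pronoun c-commands the R-expression — coreference blocked (Principle C).

No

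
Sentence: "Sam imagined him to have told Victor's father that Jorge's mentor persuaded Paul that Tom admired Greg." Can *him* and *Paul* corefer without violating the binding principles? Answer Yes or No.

*Paul* is an R-expression; Principle C requires it to be free (not bound by any c-commanding expression).
— him: subject of the clause headed by 'told'; the pronoun c-commands the R-expression — coreference blocked (Principle C).

No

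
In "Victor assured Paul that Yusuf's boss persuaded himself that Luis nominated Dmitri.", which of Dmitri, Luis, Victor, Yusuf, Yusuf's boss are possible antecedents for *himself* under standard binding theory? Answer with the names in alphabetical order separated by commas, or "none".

*himself* is a reflexive; Principle A requires it to be bound within its binding domain — the clause headed by 'persuaded'.
— Dmitri: object of the clause headed by 'nominated'; does not c-command the reflexive — cannot bind it (Principle A).
— Luis: subject of the clause headed by 'nominated'; does not c-command the reflexive — cannot bind it (Principle A).
— Victor: subject of the matrix clause; c-commands the reflexive but lies outside its binding domain — cannot bind it (Principle A).
— Yusuf: possessor inside the subject DP of the clause headed by 'persuaded'; does not c-command the reflexive — cannot bind it (Principle A).
— Yusuf's boss: subject of the clause headed by 'persuaded'; c-commands the reflexive within its binding domain — allowed (Principle A).

Yusuf's boss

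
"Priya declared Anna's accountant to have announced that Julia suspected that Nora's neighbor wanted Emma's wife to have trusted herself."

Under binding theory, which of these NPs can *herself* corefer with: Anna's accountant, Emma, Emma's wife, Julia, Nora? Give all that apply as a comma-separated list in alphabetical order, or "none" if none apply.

Emma's wife

*herself* is a reflexive; Principle A requires it to be bound within its binding domain — the clause headed by 'trusted'.
— Anna's accountant: subject of the clause headed by 'announced'; c-commands the reflexive but lies outside its binding domain — cannot bind it (Principle A).
— Emma: possessor inside the subject DP of the clause headed by 'trusted'; does not c-command the reflexive — cannot bind it (Principle A).
— Emma's wife: subject of the clause headed by 'trusted'; c-commands the reflexive within its binding domain — allowed (Principle A).
— Julia: subject of the clause headed by 'suspected'; c-commands the reflexive but lies outside its binding domain — cannot bind it (Principle A).
— Nora: possessor inside the subject DP of the clause headed by 'wanted'; does not c-command the reflexive — cannot bind it (Principle A).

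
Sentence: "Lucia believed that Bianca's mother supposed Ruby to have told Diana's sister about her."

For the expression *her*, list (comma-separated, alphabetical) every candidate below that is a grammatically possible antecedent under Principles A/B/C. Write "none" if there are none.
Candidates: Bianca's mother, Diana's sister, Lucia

Bianca's mother, Lucia

*her* is a pronoun; Principle B requires it to be free in its binding domain — the clause headed by 'told'.
— Bianca's mother: subject of the clause headed by 'supposed'; c-commands the pronoun but lies outside its binding domain — allowed.
— Diana's sister: object of the clause headed by 'told'; c-commands the pronoun within its binding domain — blocked (Principle B).
— Lucia: subject of the matrix clause; c-commands the pronoun but lies outside its binding domain — allowed.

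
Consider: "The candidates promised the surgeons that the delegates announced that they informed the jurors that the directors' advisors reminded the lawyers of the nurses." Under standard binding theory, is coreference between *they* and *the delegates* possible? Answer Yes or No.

Yes

*the delegates* is an R-expression; Principle C requires it to be free (not bound by any c-commanding expression).
— they: subject of the clause headed by 'informed'; the pronoun does not c-command the R-expression — coreference allowed.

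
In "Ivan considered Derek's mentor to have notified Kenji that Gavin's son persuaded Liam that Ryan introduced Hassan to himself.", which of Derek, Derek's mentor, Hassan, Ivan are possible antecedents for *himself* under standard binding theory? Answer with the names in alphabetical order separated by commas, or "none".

Hassan

*himself* is a reflexive; Principle A requires it to be bound within its binding domain — the clause headed by 'introduced'.
— Derek: possessor inside the subject DP of the clause headed by 'notified'; does not c-command the reflexive — cannot bind it (Principle A).
— Derek's mentor: subject of the clause headed by 'notified'; c-commands the reflexive but lies outside its binding domain — cannot bind it (Principle A).
— Hassan: object of the clause headed by 'introduced'; c-commands the reflexive within its binding domain — allowed (Principle A).
— Ivan: subject of the matrix clause; c-commands the reflexive but lies outside its binding domain — cannot bind it (Principle A).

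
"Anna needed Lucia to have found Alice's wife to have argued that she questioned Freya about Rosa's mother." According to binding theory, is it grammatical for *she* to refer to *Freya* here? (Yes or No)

*Freya* is an R-expression; Principle C requires it to be free (not bound by any c-commanding expression).
— she: subject of the clause headed by 'questioned'; the pronoun c-commands the R-expression — coreference blocked (Principle C).

No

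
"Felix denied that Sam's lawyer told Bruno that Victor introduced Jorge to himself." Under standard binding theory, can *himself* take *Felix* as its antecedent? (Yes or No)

*himself* is a reflexive; Principle A requires it to be bound within its binding domain — the clause headed by 'introduced'.
— Felix: subject of the matrix clause; c-commands the reflexive but lies outside its binding domain — cannot bind it (Principle A).

No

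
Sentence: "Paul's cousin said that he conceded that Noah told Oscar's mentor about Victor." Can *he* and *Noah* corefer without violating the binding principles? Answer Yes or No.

*Noah* is an R-expression; Principle C requires it to be free (not bound by any c-commanding expression).
— he: subject of the clause headed by 'conceded'; the pronoun c-commands the R-expression — coreference blocked (Principle C).

No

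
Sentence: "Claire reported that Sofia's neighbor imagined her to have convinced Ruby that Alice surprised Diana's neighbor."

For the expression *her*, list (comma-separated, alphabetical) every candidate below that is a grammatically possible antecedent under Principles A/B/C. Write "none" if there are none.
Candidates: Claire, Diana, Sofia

Claire, Sofia

*her* is a pronoun; Principle B requires it to be free in its binding domain — the clause headed by 'imagined'.
— Claire: subject of the matrix clause; c-commands the pronoun but lies outside its binding domain — allowed.
— Diana: possessor inside the object DP of the clause headed by 'surprised'; is c-commanded by the pronoun; coreference would bind this R-expression — blocked (Principle C).
— Sofia: possessor inside the subject DP of the clause headed by 'imagined'; does not c-command the pronoun — Principle B does not apply; allowed.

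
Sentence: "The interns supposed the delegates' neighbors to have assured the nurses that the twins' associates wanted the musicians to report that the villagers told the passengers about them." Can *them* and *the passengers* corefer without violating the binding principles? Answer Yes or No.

No

*the passengers* is an R-expression; Principle C requires it to be free (not bound by any c-commanding expression).
— them: second object of the clause headed by 'told'; the R-expression locally c-commands the pronoun — coreference blocked (Principle B on the pronoun).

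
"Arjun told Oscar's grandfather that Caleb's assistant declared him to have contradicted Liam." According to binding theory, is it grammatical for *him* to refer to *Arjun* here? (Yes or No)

Yes

*Arjun* is an R-expression; Principle C requires it to be free (not bound by any c-commanding expression).
— him: subject of the clause headed by 'contradicted'; the pronoun does not c-command the R-expression — coreference allowed.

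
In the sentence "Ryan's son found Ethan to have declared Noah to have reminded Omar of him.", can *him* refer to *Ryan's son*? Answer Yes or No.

*him* is a pronoun; Principle B requires it to be free in its binding domain — the clause headed by 'reminded'.
— Ryan's son: subject of the matrix clause; c-commands the pronoun but lies outside its binding domain — allowed.

Yes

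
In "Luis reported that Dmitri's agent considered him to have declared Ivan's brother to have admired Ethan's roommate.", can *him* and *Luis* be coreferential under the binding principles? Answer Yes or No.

Yes

*Luis* is an R-expression; Principle C requires it to be free (not bound by any c-commanding expression).
— him: subject of the clause headed by 'declared'; the pronoun does not c-command the R-expression — coreference allowed.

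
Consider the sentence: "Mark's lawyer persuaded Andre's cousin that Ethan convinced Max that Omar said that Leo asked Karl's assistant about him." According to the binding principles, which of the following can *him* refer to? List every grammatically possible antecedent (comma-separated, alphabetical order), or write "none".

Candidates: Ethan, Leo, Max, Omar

Ethan, Max, Omar

*him* is a pronoun; Principle B requires it to be free in its binding domain — the clause headed by 'asked'.
— Ethan: subject of the clause headed by 'convinced'; c-commands the pronoun but lies outside its binding domain — allowed.
— Leo: subject of the clause headed by 'asked'; c-commands the pronoun within its binding domain — blocked (Principle B).
— Max: object of the clause headed by 'convinced'; c-commands the pronoun but lies outside its binding domain — allowed.
— Omar: subject of the clause headed by 'said'; c-commands the pronoun but lies outside its binding domain — allowed.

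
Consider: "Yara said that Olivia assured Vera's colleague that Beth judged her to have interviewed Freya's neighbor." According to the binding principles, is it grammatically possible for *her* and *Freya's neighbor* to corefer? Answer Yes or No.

*her* is a pronoun; Principle B requires it to be free in its binding domain — the clause headed by 'judged'.
— Freya's neighbor: object of the clause headed by 'interviewed'; is c-commanded by the pronoun; coreference would bind this R-expression — blocked (Principle C).

No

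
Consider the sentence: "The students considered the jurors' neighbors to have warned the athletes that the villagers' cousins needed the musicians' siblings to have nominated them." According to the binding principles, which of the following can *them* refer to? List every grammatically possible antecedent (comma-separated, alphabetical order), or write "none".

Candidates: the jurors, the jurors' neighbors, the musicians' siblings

*them* is a pronoun; Principle B requires it to be free in its binding domain — the clause headed by 'nominated'.
— the jurors: possessor inside the subject DP of the clause headed by 'warned'; does not c-command the pronoun — Principle B does not apply; allowed.
— the jurors' neighbors: subject of the clause headed by 'warned'; c-commands the pronoun but lies outside its binding domain — allowed.
— the musicians' siblings: subject of the clause headed by 'nominated'; c-commands the pronoun within its binding domain — blocked (Principle B).

the jurors, the jurors' neighbors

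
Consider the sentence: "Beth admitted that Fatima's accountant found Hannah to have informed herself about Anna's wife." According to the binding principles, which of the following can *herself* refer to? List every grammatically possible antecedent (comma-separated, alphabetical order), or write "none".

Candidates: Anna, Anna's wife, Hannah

*herself* is a reflexive; Principle A requires it to be bound within its binding domain — the clause headed by 'informed'.
— Anna: possessor inside the second object DP of the clause headed by 'informed'; does not c-command the reflexive — cannot bind it (Principle A).
— Anna's wife: second object of the clause headed by 'informed'; does not c-command the reflexive — cannot bind it (Principle A).
— Hannah: subject of the clause headed by 'informed'; c-commands the reflexive within its binding domain — allowed (Principle A).

Hannah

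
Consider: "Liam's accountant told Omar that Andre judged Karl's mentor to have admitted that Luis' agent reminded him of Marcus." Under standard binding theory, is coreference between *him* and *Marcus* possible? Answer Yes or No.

*Marcus* is an R-expression; Principle C requires it to be free (not bound by any c-commanding expression).
— him: object of the clause headed by 'reminded'; the pronoun c-commands the R-expression — coreference blocked (Principle C).

No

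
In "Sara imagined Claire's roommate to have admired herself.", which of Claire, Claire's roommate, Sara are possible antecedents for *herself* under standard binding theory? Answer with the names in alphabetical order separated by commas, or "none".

Claire's roommate

*herself* is a reflexive; Principle A requires it to be bound within its binding domain — the clause headed by 'admired'.
— Claire: possessor inside the subject DP of the clause headed by 'admired'; does not c-command the reflexive — cannot bind it (Principle A).
— Claire's roommate: subject of the clause headed by 'admired'; c-commands the reflexive within its binding domain — allowed (Principle A).
— Sara: subject of the matrix clause; c-commands the reflexive but lies outside its binding domain — cannot bind it (Principle A).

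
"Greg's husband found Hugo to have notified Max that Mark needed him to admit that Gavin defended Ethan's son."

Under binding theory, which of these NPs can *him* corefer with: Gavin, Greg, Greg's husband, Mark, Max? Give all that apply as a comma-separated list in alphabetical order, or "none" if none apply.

Greg, Greg's husband, Max

*him* is a pronoun; Principle B requires it to be free in its binding domain — the clause headed by 'needed'.
— Gavin: subject of the clause headed by 'defended'; is c-commanded by the pronoun; coreference would bind this R-expression — blocked (Principle C).
— Greg: possessor inside the subject DP of the matrix clause; does not c-command the pronoun — Principle B does not apply; allowed.
— Greg's husband: subject of the matrix clause; c-commands the pronoun but lies outside its binding domain — allowed.
— Mark: subject of the clause headed by 'needed'; c-commands the pronoun within its binding domain — blocked (Principle B).
— Max: object of the clause headed by 'notified'; c-commands the pronoun but lies outside its binding domain — allowed.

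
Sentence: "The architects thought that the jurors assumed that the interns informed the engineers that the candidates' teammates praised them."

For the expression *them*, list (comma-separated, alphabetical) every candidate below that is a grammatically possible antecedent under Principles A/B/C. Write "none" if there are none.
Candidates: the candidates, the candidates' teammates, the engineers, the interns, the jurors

*them* is a pronoun; Principle B requires it to be free in its binding domain — the clause headed by 'praised'.
— the candidates: possessor inside the subject DP of the clause headed by 'praised'; does not c-command the pronoun — Principle B does not apply; allowed.
— the candidates' teammates: subject of the clause headed by 'praised'; c-commands the pronoun within its binding domain — blocked (Principle B).
— the engineers: object of the clause headed by 'informed'; c-commands the pronoun but lies outside its binding domain — allowed.
— the interns: subject of the clause headed by 'informed'; c-commands the pronoun but lies outside its binding domain — allowed.
— the jurors: subject of the clause headed by 'assumed'; c-commands the pronoun but lies outside its binding domain — allowed.

the candidates, the engineers, the interns, the jurors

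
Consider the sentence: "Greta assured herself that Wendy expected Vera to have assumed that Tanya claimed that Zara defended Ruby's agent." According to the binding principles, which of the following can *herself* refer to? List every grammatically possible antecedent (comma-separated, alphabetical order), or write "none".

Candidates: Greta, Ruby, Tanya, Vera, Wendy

Greta

*herself* is a reflexive; Principle A requires it to be bound within its binding domain — the matrix clause.
— Greta: subject of the matrix clause; c-commands the reflexive within its binding domain — allowed (Principle A).
— Ruby: possessor inside the object DP of the clause headed by 'defended'; does not c-command the reflexive — cannot bind it (Principle A).
— Tanya: subject of the clause headed by 'claimed'; does not c-command the reflexive — cannot bind it (Principle A).
— Vera: subject of the clause headed by 'assumed'; does not c-command the reflexive — cannot bind it (Principle A).
— Wendy: subject of the clause headed by 'expected'; does not c-command the reflexive — cannot bind it (Principle A).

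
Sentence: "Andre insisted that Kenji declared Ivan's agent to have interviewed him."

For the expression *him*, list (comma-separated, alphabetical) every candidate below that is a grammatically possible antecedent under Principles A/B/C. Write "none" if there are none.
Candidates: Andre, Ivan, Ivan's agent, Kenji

*him* is a pronoun; Principle B requires it to be free in its binding domain — the clause headed by 'interviewed'.
— Andre: subject of the matrix clause; c-commands the pronoun but lies outside its binding domain — allowed.
— Ivan: possessor inside the subject DP of the clause headed by 'interviewed'; does not c-command the pronoun — Principle B does not apply; allowed.
— Ivan's agent: subject of the clause headed by 'interviewed'; c-commands the pronoun within its binding domain — blocked (Principle B).
— Kenji: subject of the clause headed by 'declared'; c-commands the pronoun but lies outside its binding domain — allowed.

Andre, Ivan, Kenji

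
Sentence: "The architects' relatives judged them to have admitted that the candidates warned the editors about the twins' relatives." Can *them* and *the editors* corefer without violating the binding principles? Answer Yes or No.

*the editors* is an R-expression; Principle C requires it to be free (not bound by any c-commanding expression).
— them: subject of the clause headed by 'admitted'; the pronoun c-commands the R-expression — coreference blocked (Principle C).

No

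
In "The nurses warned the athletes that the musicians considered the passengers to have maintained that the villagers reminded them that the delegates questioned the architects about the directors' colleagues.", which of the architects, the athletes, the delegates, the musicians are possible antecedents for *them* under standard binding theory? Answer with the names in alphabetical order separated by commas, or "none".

*them* is a pronoun; Principle B requires it to be free in its binding domain — the clause headed by 'reminded'.
— the architects: object of the clause headed by 'questioned'; is c-commanded by the pronoun; coreference would bind this R-expression — blocked (Principle C).
— the athletes: object of the matrix clause; c-commands the pronoun but lies outside its binding domain — allowed.
— the delegates: subject of the clause headed by 'questioned'; is c-commanded by the pronoun; coreference would bind this R-expression — blocked (Principle C).
— the musicians: subject of the clause headed by 'considered'; c-commands the pronoun but lies outside its binding domain — allowed.

the athletes, the musicians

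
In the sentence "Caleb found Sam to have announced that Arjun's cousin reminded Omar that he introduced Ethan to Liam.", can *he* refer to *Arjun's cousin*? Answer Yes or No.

*he* is a pronoun; Principle B requires it to be free in its binding domain — the clause headed by 'introduced'.
— Arjun's cousin: subject of the clause headed by 'reminded'; c-commands the pronoun but lies outside its binding domain — allowed.

Yes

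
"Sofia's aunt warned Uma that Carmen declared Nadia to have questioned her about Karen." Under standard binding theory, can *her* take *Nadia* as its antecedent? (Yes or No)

*her* is a pronoun; Principle B requires it to be free in its binding domain — the clause headed by 'questioned'.
— Nadia: subject of the clause headed by 'questioned'; c-commands the pronoun within its binding domain — blocked (Principle B).

No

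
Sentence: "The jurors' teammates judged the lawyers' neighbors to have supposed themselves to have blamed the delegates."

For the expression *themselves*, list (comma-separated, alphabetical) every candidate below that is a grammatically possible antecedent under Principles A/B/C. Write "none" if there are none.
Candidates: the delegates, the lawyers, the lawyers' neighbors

*themselves* is a reflexive; Principle A requires it to be bound within its binding domain — the clause headed by 'supposed'.
— the delegates: object of the clause headed by 'blamed'; does not c-command the reflexive — cannot bind it (Principle A).
— the lawyers: possessor inside the subject DP of the clause headed by 'supposed'; does not c-command the reflexive — cannot bind it (Principle A).
— the lawyers' neighbors: subject of the clause headed by 'supposed'; c-commands the reflexive within its binding domain — allowed (Principle A).

the lawyers' neighbors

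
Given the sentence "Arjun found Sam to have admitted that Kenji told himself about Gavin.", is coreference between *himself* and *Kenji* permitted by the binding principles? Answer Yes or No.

*himself* is a reflexive; Principle A requires it to be bound within its binding domain — the clause headed by 'told'.
— Kenji: subject of the clause headed by 'told'; c-commands the reflexive within its binding domain — allowed (Principle A).

Yes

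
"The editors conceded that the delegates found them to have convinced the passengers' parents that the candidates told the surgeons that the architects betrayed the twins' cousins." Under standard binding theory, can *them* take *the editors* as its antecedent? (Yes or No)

Yes

*them* is a pronoun; Principle B requires it to be free in its binding domain — the clause headed by 'found'.
— the editors: subject of the matrix clause; c-commands the pronoun but lies outside its binding domain — allowed.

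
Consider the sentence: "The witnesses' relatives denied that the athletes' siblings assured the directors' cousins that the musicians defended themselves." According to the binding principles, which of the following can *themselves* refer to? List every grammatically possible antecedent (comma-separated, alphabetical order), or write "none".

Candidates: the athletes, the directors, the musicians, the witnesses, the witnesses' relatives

the musicians

*themselves* is a reflexive; Principle A requires it to be bound within its binding domain — the clause headed by 'defended'.
— the athletes: possessor inside the subject DP of the clause headed by 'assured'; does not c-command the reflexive — cannot bind it (Principle A).
— the directors: possessor inside the object DP of the clause headed by 'assured'; does not c-command the reflexive — cannot bind it (Principle A).
— the musicians: subject of the clause headed by 'defended'; c-commands the reflexive within its binding domain — allowed (Principle A).
— the witnesses: possessor inside the subject DP of the matrix clause; does not c-command the reflexive — cannot bind it (Principle A).
— the witnesses' relatives: subject of the matrix clause; c-commands the reflexive but lies outside its binding domain — cannot bind it (Principle A).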